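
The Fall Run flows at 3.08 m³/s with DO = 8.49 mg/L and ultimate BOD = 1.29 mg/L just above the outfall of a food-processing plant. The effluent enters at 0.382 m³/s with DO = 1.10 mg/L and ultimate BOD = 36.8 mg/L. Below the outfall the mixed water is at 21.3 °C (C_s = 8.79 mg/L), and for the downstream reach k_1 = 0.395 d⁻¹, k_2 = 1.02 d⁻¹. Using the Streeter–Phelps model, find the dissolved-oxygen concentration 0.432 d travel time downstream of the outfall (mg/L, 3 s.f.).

DO ≈ 7.42 mg/L

Mixed DO = (3.08×8.49 + 0.382×1.10)/(3.08+0.382) = 26.57/3.462 = 7.675 mg/L.
Mixed L₀ = (3.08×1.29 + 0.382×36.8)/(3.462) = 18.03/3.462 = 5.208 mg/L.
Initial deficit D₀ = C_s − DO₀ = 8.79 − 7.675 = 1.115 mg/L.
D(0.432) = [0.395×5.208/(1.02−0.395)](e^(−0.395×0.432) − e^(−1.02×0.432)) + 1.115 e^(−1.02×0.432)
= 3.292 × (0.8431 − 0.6436) + 1.115 × 0.6436 = 1.375 mg/L.
DO = 8.79 − 1.375 = 7.415 mg/L.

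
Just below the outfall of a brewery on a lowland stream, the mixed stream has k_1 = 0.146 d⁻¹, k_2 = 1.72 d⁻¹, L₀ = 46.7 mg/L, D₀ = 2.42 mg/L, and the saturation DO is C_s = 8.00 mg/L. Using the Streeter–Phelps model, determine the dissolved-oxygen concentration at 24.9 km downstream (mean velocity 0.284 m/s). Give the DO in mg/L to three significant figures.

Travel time t = x/v = 24.9 km / (0.284 m/s) = 24900 m / 0.284 m/s = 87680 s = 1.015 d.
k_1 L₀/(k_2−k_1) = 0.146×46.7/(1.72−0.146) = 6.818/1.574 = 4.332 mg/L.
e^(−k_1 t) = e^(−0.146×1.015) = 0.8623; e^(−k_2 t) = e^(−1.72×1.015) = 0.1746.
D = 4.332 × (0.8623 − 0.1746) + 2.42 × 0.1746 = 2.979 + 0.4225 = 3.402 mg/L.
DO = C_s − D = 8.00 − 3.402 = 4.598 mg/L.

DO ≈ 4.60 mg/L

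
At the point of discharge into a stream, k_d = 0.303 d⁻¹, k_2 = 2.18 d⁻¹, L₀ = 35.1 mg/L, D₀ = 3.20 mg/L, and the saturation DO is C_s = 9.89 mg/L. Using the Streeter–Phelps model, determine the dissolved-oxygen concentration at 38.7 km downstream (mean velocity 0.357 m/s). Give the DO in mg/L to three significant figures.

DO ≈ 6.18 mg/L

Travel time t = x/v = 38.7 km / (0.357 m/s) = 38700 m / 0.357 m/s = 108400 s = 1.255 d.
k_d L₀/(k_2−k_d) = 0.303×35.1/(2.18−0.303) = 10.64/1.877 = 5.666 mg/L.
e^(−k_d t) = e^(−0.303×1.255) = 0.6837; e^(−k_2 t) = e^(−2.18×1.255) = 0.06488.
D = 5.666 × (0.6837 − 0.06488) + 3.20 × 0.06488 = 3.507 + 0.2076 = 3.714 mg/L.
DO = C_s − D = 9.89 − 3.714 = 6.176 mg/L.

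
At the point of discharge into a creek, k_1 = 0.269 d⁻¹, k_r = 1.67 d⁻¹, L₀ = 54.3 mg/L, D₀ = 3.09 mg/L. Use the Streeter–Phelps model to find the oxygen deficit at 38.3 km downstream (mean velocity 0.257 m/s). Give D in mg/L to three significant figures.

D ≈ 6.14 mg/L

Travel time t = x/v = 38.3 km / (0.257 m/s) = 38300 m / 0.257 m/s = 149000 s = 1.725 d.
k_1 L₀/(k_r−k_1) = 0.269×54.3/(1.67−0.269) = 14.61/1.401 = 10.43 mg/L.
e^(−k_1 t) = e^(−0.269×1.725) = 0.6288; e^(−k_r t) = e^(−1.67×1.725) = 0.05611.
D = 10.43 × (0.6288 − 0.05611) + 3.09 × 0.05611 = 5.971 + 0.1734 = 6.144 mg/L.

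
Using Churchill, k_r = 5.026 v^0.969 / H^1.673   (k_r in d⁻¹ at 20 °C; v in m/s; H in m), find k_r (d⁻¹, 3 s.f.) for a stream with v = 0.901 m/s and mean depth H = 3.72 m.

k_r ≈ 0.504 d⁻¹

k_r = 5.026 × 0.901^0.969 / 3.72^1.673 = 5.026 × 0.9039 / 9.006 = 0.5045 d⁻¹.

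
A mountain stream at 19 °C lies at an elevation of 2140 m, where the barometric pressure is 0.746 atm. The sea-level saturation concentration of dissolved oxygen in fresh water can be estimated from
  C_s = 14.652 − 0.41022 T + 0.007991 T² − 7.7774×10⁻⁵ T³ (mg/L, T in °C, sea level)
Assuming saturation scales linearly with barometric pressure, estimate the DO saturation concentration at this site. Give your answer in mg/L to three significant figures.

At sea level: C_s = 14.652 − 0.41022×19 + 0.007991×19² − 7.7774×10⁻⁵×19³ = 9.209 mg/L.
Pressure correction: C_s' = 9.209 × 0.746 = 6.870 mg/L.

C_s ≈ 6.87 mg/L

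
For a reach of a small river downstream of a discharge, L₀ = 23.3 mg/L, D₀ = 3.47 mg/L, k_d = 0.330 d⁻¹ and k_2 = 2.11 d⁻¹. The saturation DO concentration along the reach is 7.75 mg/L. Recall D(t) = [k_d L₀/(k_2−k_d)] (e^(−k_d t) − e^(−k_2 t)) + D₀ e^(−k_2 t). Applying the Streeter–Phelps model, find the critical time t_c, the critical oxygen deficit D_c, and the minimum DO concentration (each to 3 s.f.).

At the critical point dD/dt = 0, so k_d L₀ e^(−k_d t) = k_2 D. Substituting D(t) from the Streeter–Phelps equation and solving for t gives
t_c = ln[(k_2/k_d)(1 − D₀(k_2−k_d)/(k_d L₀))] / (k_2−k_d).
Here k_2−k_d = 1.780 d⁻¹ and 1 − D₀(k_2−k_d)/(k_d L₀) = 1 − 3.47×1.780/(0.330×23.3) = 0.1967, so
t_c = ln(6.394 × 0.1967) / 1.780 = 0.2293 / 1.780 = 0.1288 d.
D_c = (k_d/k_2) L₀ e^(−k_d t_c) = (0.330/2.11) × 23.3 × e^(−0.330×0.1288) = 0.1564 × 23.3 × 0.9584 = 3.492 mg/L.
Minimum DO = C_s − D_c = 7.75 − 3.492 = 4.258 mg/L.

t_c ≈ 0.129 d; D_c ≈ 3.49 mg/L; min DO ≈ 4.26 mg/L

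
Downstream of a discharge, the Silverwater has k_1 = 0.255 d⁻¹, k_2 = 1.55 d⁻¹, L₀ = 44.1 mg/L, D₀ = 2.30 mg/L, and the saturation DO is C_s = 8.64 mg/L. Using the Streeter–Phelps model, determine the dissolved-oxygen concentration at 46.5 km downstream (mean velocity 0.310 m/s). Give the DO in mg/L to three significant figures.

Travel time t = x/v = 46.5 km / (0.310 m/s) = 46500 m / 0.310 m/s = 150000 s = 1.736 d.
k_1 L₀/(k_2−k_1) = 0.255×44.1/(1.55−0.255) = 11.25/1.295 = 8.684 mg/L.
e^(−k_1 t) = e^(−0.255×1.736) = 0.6423; e^(−k_2 t) = e^(−1.55×1.736) = 0.06781.
D = 8.684 × (0.6423 − 0.06781) + 2.30 × 0.06781 = 4.989 + 0.1560 = 5.145 mg/L.
DO = C_s − D = 8.64 − 5.145 = 3.495 mg/L.

DO ≈ 3.50 mg/L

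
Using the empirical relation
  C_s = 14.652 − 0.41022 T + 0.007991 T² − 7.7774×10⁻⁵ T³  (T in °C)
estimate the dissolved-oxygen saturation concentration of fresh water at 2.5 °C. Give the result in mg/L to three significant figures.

C_s = 14.652 − 0.41022×2.5 + 0.007991×2.5² − 7.7774×10⁻⁵×2.5³ = 13.68 mg/L.

C_s ≈ 13.7 mg/L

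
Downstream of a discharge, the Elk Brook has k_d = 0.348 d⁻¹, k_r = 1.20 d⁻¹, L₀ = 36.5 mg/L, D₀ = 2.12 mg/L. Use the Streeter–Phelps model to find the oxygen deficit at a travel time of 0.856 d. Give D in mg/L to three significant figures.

D ≈ 6.49 mg/L

k_d L₀/(k_r−k_d) = 0.348×36.5/(1.20−0.348) = 12.70/0.8520 = 14.91 mg/L.
e^(−k_d t) = e^(−0.348×0.8560) = 0.7424; e^(−k_r t) = e^(−1.20×0.8560) = 0.3580.
D = 14.91 × (0.7424 − 0.3580) + 2.12 × 0.3580 = 5.730 + 0.7590 = 6.489 mg/L.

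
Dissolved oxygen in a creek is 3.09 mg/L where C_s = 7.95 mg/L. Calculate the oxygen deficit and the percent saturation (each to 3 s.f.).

D = C_s − C = 7.95 − 3.09 = 4.86 mg/L.
% saturation = 3.09/7.95 × 100 = 38.9 %.

D ≈ 4.86 mg/L; 38.9 % saturation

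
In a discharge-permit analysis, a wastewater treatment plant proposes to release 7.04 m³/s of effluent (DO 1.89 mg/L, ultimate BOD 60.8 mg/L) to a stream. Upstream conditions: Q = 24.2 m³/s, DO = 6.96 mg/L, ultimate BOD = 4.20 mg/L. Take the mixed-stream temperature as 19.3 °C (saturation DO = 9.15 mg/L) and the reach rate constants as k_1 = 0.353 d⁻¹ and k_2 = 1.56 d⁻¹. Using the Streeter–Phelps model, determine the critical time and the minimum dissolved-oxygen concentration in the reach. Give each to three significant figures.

Mixed DO = (24.2×6.96 + 7.04×1.89)/(24.2+7.04) = 181.7/31.24 = 5.817 mg/L.
Mixed L₀ = (24.2×4.20 + 7.04×60.8)/(31.24) = 529.7/31.24 = 16.95 mg/L.
Initial deficit D₀ = C_s − DO₀ = 9.15 − 5.817 = 3.333 mg/L.
t_c = (1/1.207) ln[(1.56/0.353)(1 − 3.333×1.207/(0.353×16.95))] = 0.8285 × ln(1.449) = 0.3074 d.
D_c = (0.353/1.56) × 16.95 × e^(−0.353×0.3074) = 0.2263 × 16.95 × 0.8972 = 3.442 mg/L.
Minimum DO = 9.15 − 3.442 = 5.708 mg/L.

t_c ≈ 0.307 d; minimum DO ≈ 5.71 mg/L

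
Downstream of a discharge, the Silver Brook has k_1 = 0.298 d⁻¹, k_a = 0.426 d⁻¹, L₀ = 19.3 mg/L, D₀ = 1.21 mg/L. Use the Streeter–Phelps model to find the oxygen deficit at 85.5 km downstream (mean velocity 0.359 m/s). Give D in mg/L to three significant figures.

Travel time t = x/v = 85.5 km / (0.359 m/s) = 85500 m / 0.359 m/s = 238200 s = 2.756 d.
k_1 L₀/(k_a−k_1) = 0.298×19.3/(0.426−0.298) = 5.751/0.1280 = 44.93 mg/L.
e^(−k_1 t) = e^(−0.298×2.756) = 0.4398; e^(−k_a t) = e^(−0.426×2.756) = 0.3090.
D = 44.93 × (0.4398 − 0.3090) + 1.21 × 0.3090 = 5.875 + 0.3739 = 6.249 mg/L.

D ≈ 6.25 mg/L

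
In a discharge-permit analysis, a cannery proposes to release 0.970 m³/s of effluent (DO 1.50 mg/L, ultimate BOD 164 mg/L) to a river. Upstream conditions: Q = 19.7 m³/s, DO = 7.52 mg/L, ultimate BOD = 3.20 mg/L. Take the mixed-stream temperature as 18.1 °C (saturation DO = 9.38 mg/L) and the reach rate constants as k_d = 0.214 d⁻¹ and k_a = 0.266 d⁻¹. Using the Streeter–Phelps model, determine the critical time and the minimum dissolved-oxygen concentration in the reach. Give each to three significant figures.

t_c ≈ 3.23 d; minimum DO ≈ 5.05 mg/L

Mixed DO = (19.7×7.52 + 0.970×1.50)/(19.7+0.970) = 149.6/20.67 = 7.237 mg/L.
Mixed L₀ = (19.7×3.20 + 0.970×164)/(20.67) = 222.1/20.67 = 10.75 mg/L.
Initial deficit D₀ = C_s − DO₀ = 9.38 − 7.237 = 2.143 mg/L.
t_c = (1/0.05200) ln[(0.266/0.214)(1 − 2.143×0.05200/(0.214×10.75))] = 19.23 × ln(1.183) = 3.228 d.
D_c = (0.214/0.266) × 10.75 × e^(−0.214×3.228) = 0.8045 × 10.75 × 0.5012 = 4.333 mg/L.
Minimum DO = 9.38 − 4.333 = 5.047 mg/L.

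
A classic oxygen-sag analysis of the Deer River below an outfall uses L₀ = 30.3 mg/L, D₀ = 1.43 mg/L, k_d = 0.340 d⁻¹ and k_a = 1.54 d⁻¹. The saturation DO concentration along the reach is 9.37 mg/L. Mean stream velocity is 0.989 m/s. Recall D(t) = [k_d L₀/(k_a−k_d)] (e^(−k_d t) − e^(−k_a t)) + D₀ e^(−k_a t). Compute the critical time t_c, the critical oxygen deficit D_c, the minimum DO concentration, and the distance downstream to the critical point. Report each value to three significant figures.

t_c = [1/(k_a−k_d)] ln[(k_a/k_d)(1 − D₀(k_a−k_d)/(k_d L₀))]
= [1/(1.54−0.340)] ln[(1.54/0.340)(1 − 1.43×1.200/(0.340×30.3))]
= (1/1.200) ln[4.529 × 0.8334] = 0.8333 × ln(3.775) = 0.8333 × 1.328 = 1.107 d.
D_c = (k_d/k_a) L₀ e^(−k_d t_c) = (0.340/1.54) × 30.3 × e^(−0.340×1.107) = 0.2208 × 30.3 × 0.6863 = 4.591 mg/L.
Minimum DO = C_s − D_c = 9.37 − 4.591 = 4.779 mg/L.
x_c = v t_c = 0.989 m/s × 1.107 d × 86400 s/d = 94590 m ≈ 94.6 km.

t_c ≈ 1.11 d; D_c ≈ 4.59 mg/L; min DO ≈ 4.78 mg/L; x_c ≈ 94.6 km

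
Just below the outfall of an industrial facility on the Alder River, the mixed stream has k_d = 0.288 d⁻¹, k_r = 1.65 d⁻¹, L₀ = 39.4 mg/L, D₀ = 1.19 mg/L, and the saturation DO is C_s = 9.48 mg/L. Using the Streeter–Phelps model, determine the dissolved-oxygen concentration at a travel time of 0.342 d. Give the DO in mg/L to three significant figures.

k_d L₀/(k_r−k_d) = 0.288×39.4/(1.65−0.288) = 11.35/1.362 = 8.331 mg/L.
e^(−k_d t) = e^(−0.288×0.3420) = 0.9062; e^(−k_r t) = e^(−1.65×0.3420) = 0.5688.
D = 8.331 × (0.9062 − 0.5688) + 1.19 × 0.5688 = 2.811 + 0.6768 = 3.488 mg/L.
DO = C_s − D = 9.48 − 3.488 = 5.992 mg/L.

DO ≈ 5.99 mg/L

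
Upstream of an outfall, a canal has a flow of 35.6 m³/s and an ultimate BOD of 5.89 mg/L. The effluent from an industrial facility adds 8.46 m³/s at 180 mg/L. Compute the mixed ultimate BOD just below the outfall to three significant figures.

Flow-weighted mixing: C = (Q_r C_r + Q_w C_w)/(Q_r + Q_w)
= (35.6×5.89 + 8.46×180)/(35.6 + 8.46) = 1732/44.06 = 39.32 mg/L.

39.3 mg/L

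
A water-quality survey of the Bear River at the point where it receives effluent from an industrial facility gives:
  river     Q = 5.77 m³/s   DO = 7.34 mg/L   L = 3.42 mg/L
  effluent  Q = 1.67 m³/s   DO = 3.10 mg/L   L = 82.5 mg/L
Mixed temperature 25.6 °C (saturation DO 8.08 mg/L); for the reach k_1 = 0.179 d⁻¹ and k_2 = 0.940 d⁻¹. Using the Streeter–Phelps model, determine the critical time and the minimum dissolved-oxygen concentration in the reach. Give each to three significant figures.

Mixed DO = (5.77×7.34 + 1.67×3.10)/(5.77+1.67) = 47.53/7.440 = 6.388 mg/L.
Mixed L₀ = (5.77×3.42 + 1.67×82.5)/(7.440) = 157.5/7.440 = 21.17 mg/L.
Initial deficit D₀ = C_s − DO₀ = 8.08 − 6.388 = 1.692 mg/L.
t_c = (1/0.7610) ln[(0.940/0.179)(1 − 1.692×0.7610/(0.179×21.17))] = 1.314 × ln(3.467) = 1.634 d.
D_c = (0.179/0.940) × 21.17 × e^(−0.179×1.634) = 0.1904 × 21.17 × 0.7464 = 3.009 mg/L.
Minimum DO = 8.08 − 3.009 = 5.071 mg/L.

t_c ≈ 1.63 d; minimum DO ≈ 5.07 mg/L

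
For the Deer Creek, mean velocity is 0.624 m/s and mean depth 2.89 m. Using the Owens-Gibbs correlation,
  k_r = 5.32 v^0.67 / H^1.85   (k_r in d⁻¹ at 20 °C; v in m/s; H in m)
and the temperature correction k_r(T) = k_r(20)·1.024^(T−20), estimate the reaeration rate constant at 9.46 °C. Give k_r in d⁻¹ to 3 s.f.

k_r ≈ 0.424 d⁻¹

k_r(20) = 5.32 × 0.624^0.67 / 2.89^1.85 = 5.32 × 0.7291 / 7.123 = 0.5445 d⁻¹.
k_r(9.46) = 0.5445 × 1.024^(9.46−20) = 0.5445 × 0.7788 = 0.4241 d⁻¹.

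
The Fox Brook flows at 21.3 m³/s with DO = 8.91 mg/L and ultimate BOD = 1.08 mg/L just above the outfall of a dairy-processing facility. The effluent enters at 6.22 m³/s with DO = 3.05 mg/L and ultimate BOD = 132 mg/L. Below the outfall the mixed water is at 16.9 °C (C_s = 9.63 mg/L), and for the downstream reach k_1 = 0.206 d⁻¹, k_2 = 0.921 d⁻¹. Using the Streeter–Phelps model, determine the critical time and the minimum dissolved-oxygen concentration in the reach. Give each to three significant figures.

t_c ≈ 1.73 d; minimum DO ≈ 4.82 mg/L

Mixed DO = (21.3×8.91 + 6.22×3.05)/(21.3+6.22) = 208.8/27.52 = 7.586 mg/L.
Mixed L₀ = (21.3×1.08 + 6.22×132)/(27.52) = 844.0/27.52 = 30.67 mg/L.
Initial deficit D₀ = C_s − DO₀ = 9.63 − 7.586 = 2.044 mg/L.
t_c = (1/0.7150) ln[(0.921/0.206)(1 − 2.044×0.7150/(0.206×30.67))] = 1.399 × ln(3.436) = 1.726 d.
D_c = (0.206/0.921) × 30.67 × e^(−0.206×1.726) = 0.2237 × 30.67 × 0.7007 = 4.807 mg/L.
Minimum DO = 9.63 − 4.807 = 4.823 mg/L.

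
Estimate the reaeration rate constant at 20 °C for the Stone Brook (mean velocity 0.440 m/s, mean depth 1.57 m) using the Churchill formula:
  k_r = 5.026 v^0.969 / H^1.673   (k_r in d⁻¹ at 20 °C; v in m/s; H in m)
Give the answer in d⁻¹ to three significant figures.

k_r ≈ 1.07 d⁻¹

k_r = 5.026 × 0.440^0.969 / 1.57^1.673 = 5.026 × 0.4513 / 2.127 = 1.067 d⁻¹.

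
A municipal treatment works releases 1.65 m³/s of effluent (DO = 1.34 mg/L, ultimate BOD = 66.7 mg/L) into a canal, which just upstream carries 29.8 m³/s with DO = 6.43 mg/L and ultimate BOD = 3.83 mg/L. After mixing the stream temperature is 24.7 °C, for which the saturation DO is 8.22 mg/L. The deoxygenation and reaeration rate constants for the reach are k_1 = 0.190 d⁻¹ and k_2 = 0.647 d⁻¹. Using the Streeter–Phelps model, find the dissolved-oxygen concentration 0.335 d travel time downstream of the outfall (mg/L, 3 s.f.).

Mixed DO = (29.8×6.43 + 1.65×1.34)/(29.8+1.65) = 193.8/31.45 = 6.163 mg/L.
Mixed L₀ = (29.8×3.83 + 1.65×66.7)/(31.45) = 224.2/31.45 = 7.128 mg/L.
Initial deficit D₀ = C_s − DO₀ = 8.22 − 6.163 = 2.057 mg/L.
D(0.335) = [0.190×7.128/(0.647−0.190)](e^(−0.190×0.335) − e^(−0.647×0.335)) + 2.057 e^(−0.647×0.335)
= 2.964 × (0.9383 − 0.8051) + 2.057 × 0.8051 = 2.051 mg/L.
DO = 8.22 − 2.051 = 6.169 mg/L.

DO ≈ 6.17 mg/L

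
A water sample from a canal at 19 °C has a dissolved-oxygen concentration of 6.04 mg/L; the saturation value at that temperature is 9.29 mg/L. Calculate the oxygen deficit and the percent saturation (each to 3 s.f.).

D ≈ 3.25 mg/L; 65.0 % saturation

D = C_s − C = 9.29 − 6.04 = 3.25 mg/L.
% saturation = 6.04/9.29 × 100 = 65.0 %.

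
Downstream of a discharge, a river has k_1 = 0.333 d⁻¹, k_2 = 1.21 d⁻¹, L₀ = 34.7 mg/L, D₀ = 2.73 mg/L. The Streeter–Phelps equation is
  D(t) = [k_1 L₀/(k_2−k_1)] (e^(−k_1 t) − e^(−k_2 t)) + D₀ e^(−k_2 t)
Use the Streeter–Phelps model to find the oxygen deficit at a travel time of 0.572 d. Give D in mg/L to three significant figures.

D ≈ 5.66 mg/L

k_1 L₀/(k_2−k_1) = 0.333×34.7/(1.21−0.333) = 11.56/0.8770 = 13.18 mg/L.
e^(−k_1 t) = e^(−0.333×0.5720) = 0.8266; e^(−k_2 t) = e^(−1.21×0.5720) = 0.5005.
D = 13.18 × (0.8266 − 0.5005) + 2.73 × 0.5005 = 4.296 + 1.366 = 5.662 mg/L.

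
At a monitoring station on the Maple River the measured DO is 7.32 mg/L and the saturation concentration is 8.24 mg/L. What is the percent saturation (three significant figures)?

% saturation = C/C_s × 100 = 7.32/8.24 × 100 = 88.8 %.

88.8 % saturation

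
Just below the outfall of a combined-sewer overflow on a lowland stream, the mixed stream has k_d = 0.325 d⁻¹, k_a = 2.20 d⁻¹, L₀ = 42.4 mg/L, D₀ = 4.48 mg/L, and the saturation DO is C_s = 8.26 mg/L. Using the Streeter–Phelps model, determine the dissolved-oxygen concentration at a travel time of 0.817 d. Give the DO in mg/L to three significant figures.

k_d L₀/(k_a−k_d) = 0.325×42.4/(2.20−0.325) = 13.78/1.875 = 7.349 mg/L.
e^(−k_d t) = e^(−0.325×0.8170) = 0.7668; e^(−k_a t) = e^(−2.20×0.8170) = 0.1657.
D = 7.349 × (0.7668 − 0.1657) + 4.48 × 0.1657 = 4.417 + 0.7425 = 5.160 mg/L.
DO = C_s − D = 8.26 − 5.160 = 3.100 mg/L.

DO ≈ 3.10 mg/L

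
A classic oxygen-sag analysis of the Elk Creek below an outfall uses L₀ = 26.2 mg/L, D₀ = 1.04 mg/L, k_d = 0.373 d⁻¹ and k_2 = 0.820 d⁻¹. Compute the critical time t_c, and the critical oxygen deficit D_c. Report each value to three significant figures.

t_c = [1/(k_2−k_d)] ln[(k_2/k_d)(1 − D₀(k_2−k_d)/(k_d L₀))]
= [1/(0.820−0.373)] ln[(0.820/0.373)(1 − 1.04×0.4470/(0.373×26.2))]
= (1/0.4470) ln[2.198 × 0.9524] = 2.237 × ln(2.094) = 2.237 × 0.7390 = 1.653 d.
D_c = (k_d/k_2) L₀ e^(−k_d t_c) = (0.373/0.820) × 26.2 × e^(−0.373×1.653) = 0.4549 × 26.2 × 0.5397 = 6.433 mg/L.

t_c ≈ 1.65 d; D_c ≈ 6.43 mg/L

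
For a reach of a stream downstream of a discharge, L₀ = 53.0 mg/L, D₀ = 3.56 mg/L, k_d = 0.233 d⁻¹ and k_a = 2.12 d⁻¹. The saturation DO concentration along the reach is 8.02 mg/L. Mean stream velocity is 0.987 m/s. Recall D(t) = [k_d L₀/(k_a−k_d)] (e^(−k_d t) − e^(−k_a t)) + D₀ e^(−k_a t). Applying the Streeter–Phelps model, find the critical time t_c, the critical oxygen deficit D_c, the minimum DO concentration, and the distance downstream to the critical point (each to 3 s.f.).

At the critical point dD/dt = 0, so k_d L₀ e^(−k_d t) = k_a D. Substituting D(t) from the Streeter–Phelps equation and solving for t gives
t_c = ln[(k_a/k_d)(1 − D₀(k_a−k_d)/(k_d L₀))] / (k_a−k_d).
Here k_a−k_d = 1.887 d⁻¹ and 1 − D₀(k_a−k_d)/(k_d L₀) = 1 − 3.56×1.887/(0.233×53.0) = 0.4560, so
t_c = ln(9.099 × 0.4560) / 1.887 = 1.423 / 1.887 = 0.7541 d.
L(t_c) = L₀ e^(−k_d t_c) = 53.0 × 0.8389 = 44.46 mg/L, and at the critical point k_a D_c = k_d L, so D_c = (0.233/2.12) × 44.46 = 4.886 mg/L.
Minimum DO = C_s − D_c = 8.02 − 4.886 = 3.134 mg/L.
x_c = v t_c = 0.987 m/s × 0.7541 d × 86400 s/d = 64300 m ≈ 64.3 km.

t_c ≈ 0.754 d; D_c ≈ 4.89 mg/L; min DO ≈ 3.13 mg/L; x_c ≈ 64.3 km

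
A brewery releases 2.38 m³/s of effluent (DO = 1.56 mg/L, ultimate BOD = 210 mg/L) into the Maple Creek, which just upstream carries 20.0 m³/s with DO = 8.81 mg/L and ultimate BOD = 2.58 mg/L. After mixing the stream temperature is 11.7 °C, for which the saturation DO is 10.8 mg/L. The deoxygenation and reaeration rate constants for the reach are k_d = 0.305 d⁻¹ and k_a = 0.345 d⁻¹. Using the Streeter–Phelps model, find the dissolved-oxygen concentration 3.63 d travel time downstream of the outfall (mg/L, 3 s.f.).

DO ≈ 1.62 mg/L

Mixed DO = (20.0×8.81 + 2.38×1.56)/(20.0+2.38) = 179.9/22.38 = 8.039 mg/L.
Mixed L₀ = (20.0×2.58 + 2.38×210)/(22.38) = 551.4/22.38 = 24.64 mg/L.
Initial deficit D₀ = C_s − DO₀ = 10.8 − 8.039 = 2.761 mg/L.
D(3.63) = [0.305×24.64/(0.345−0.305)](e^(−0.305×3.63) − e^(−0.345×3.63)) + 2.761 e^(−0.345×3.63)
= 187.9 × (0.3305 − 0.2858) + 2.761 × 0.2858 = 9.181 mg/L.
DO = 10.8 − 9.181 = 1.619 mg/L.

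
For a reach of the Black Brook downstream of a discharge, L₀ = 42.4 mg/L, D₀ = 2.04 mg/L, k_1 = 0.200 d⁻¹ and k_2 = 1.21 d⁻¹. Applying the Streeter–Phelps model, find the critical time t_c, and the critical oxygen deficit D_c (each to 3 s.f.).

t_c ≈ 1.51 d; D_c ≈ 5.18 mg/L

With k_2/k_1 = 6.050 and 1 − D₀(k_2−k_1)/(k_1 L₀) = 0.7570,
t_c = ln(6.050 × 0.7570) / (1.21 − 0.200) = ln(4.580) / 1.010 = 1.522/1.010 = 1.507 d.
L(t_c) = L₀ e^(−k_1 t_c) = 42.4 × 0.7398 = 31.37 mg/L, and at the critical point k_2 D_c = k_1 L, so D_c = (0.200/1.21) × 31.37 = 5.185 mg/L.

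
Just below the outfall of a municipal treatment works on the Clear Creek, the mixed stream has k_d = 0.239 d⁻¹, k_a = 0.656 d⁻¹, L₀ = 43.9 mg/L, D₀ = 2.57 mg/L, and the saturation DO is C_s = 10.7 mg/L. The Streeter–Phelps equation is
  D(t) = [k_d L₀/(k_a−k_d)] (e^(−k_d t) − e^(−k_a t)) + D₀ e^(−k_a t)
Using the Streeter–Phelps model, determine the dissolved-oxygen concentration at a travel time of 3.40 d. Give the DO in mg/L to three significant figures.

k_d L₀/(k_a−k_d) = 0.239×43.9/(0.656−0.239) = 10.49/0.4170 = 25.16 mg/L.
e^(−k_d t) = e^(−0.239×3.400) = 0.4437; e^(−k_a t) = e^(−0.656×3.400) = 0.1075.
D = 25.16 × (0.4437 − 0.1075) + 2.57 × 0.1075 = 8.460 + 0.2762 = 8.736 mg/L.
DO = C_s − D = 10.7 − 8.736 = 1.964 mg/L.

DO ≈ 1.96 mg/L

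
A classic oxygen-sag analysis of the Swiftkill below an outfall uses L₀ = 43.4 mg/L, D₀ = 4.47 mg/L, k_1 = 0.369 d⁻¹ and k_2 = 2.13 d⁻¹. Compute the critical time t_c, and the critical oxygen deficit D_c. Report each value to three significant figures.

t_c ≈ 0.611 d; D_c ≈ 6.00 mg/L

t_c = [1/(k_2−k_1)] ln[(k_2/k_1)(1 − D₀(k_2−k_1)/(k_1 L₀))]
= [1/(2.13−0.369)] ln[(2.13/0.369)(1 − 4.47×1.761/(0.369×43.4))]
= (1/1.761) ln[5.772 × 0.5085] = 0.5679 × ln(2.935) = 0.5679 × 1.077 = 0.6114 d.
D_c = (k_1/k_2) L₀ e^(−k_1 t_c) = (0.369/2.13) × 43.4 × e^(−0.369×0.6114) = 0.1732 × 43.4 × 0.7980 = 6.000 mg/L.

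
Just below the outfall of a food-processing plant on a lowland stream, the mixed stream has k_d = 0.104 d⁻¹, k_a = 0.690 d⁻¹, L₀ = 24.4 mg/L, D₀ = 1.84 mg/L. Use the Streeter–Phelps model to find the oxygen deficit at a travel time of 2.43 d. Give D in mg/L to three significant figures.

D ≈ 2.90 mg/L

k_d L₀/(k_a−k_d) = 0.104×24.4/(0.690−0.104) = 2.538/0.5860 = 4.330 mg/L.
e^(−k_d t) = e^(−0.104×2.430) = 0.7767; e^(−k_a t) = e^(−0.690×2.430) = 0.1870.
D = 4.330 × (0.7767 − 0.1870) + 1.84 × 0.1870 = 2.554 + 0.3441 = 2.898 mg/L.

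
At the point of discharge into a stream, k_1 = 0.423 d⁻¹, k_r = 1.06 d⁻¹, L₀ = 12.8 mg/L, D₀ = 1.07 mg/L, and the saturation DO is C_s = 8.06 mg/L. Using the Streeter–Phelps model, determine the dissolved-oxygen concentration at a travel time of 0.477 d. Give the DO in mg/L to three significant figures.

k_1 L₀/(k_r−k_1) = 0.423×12.8/(1.06−0.423) = 5.414/0.6370 = 8.500 mg/L.
e^(−k_1 t) = e^(−0.423×0.4770) = 0.8173; e^(−k_r t) = e^(−1.06×0.4770) = 0.6031.
D = 8.500 × (0.8173 − 0.6031) + 1.07 × 0.6031 = 1.820 + 0.6454 = 2.466 mg/L.
DO = C_s − D = 8.06 − 2.466 = 5.594 mg/L.

DO ≈ 5.59 mg/L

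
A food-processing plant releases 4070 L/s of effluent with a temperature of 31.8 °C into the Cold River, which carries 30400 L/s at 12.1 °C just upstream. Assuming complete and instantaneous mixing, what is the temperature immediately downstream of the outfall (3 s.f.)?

Flow-weighted mixing: C = (Q_r C_r + Q_w C_w)/(Q_r + Q_w)
= (30400×12.1 + 4070×31.8)/(30400 + 4070) = 497300/34470 = 14.43 °C.

14.4 °C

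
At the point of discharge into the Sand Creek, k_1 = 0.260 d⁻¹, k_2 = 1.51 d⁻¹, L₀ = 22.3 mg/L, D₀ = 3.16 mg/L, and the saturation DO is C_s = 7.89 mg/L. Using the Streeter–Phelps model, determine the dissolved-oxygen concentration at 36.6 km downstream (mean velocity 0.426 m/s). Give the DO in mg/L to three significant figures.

Travel time t = x/v = 36.6 km / (0.426 m/s) = 36600 m / 0.426 m/s = 85920 s = 0.9944 d.
k_1 L₀/(k_2−k_1) = 0.260×22.3/(1.51−0.260) = 5.798/1.250 = 4.638 mg/L.
e^(−k_1 t) = e^(−0.260×0.9944) = 0.7722; e^(−k_2 t) = e^(−1.51×0.9944) = 0.2228.
D = 4.638 × (0.7722 − 0.2228) + 3.16 × 0.2228 = 2.548 + 0.7040 = 3.252 mg/L.
DO = C_s − D = 7.89 − 3.252 = 4.638 mg/L.

DO ≈ 4.64 mg/L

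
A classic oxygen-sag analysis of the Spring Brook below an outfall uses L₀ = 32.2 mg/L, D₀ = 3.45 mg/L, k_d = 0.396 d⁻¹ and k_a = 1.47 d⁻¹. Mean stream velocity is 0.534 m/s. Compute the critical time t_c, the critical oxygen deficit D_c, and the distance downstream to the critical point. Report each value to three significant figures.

With k_a/k_d = 3.712 and 1 − D₀(k_a−k_d)/(k_d L₀) = 0.7094,
t_c = ln(3.712 × 0.7094) / (1.47 − 0.396) = ln(2.633) / 1.074 = 0.9683/1.074 = 0.9016 d.
L(t_c) = L₀ e^(−k_d t_c) = 32.2 × 0.6998 = 22.53 mg/L, and at the critical point k_a D_c = k_d L, so D_c = (0.396/1.47) × 22.53 = 6.070 mg/L.
x_c = v t_c = 0.534 m/s × 0.9016 d × 86400 s/d = 41600 m ≈ 41.6 km.

t_c ≈ 0.902 d; D_c ≈ 6.07 mg/L; x_c ≈ 41.6 km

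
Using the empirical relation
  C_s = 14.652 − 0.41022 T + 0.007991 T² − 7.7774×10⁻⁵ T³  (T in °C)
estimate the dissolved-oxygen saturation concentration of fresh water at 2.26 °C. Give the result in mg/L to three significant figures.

C_s = 14.652 − 0.41022×2.26 + 0.007991×2.26² − 7.7774×10⁻⁵×2.26³ = 13.76 mg/L.

C_s ≈ 13.8 mg/L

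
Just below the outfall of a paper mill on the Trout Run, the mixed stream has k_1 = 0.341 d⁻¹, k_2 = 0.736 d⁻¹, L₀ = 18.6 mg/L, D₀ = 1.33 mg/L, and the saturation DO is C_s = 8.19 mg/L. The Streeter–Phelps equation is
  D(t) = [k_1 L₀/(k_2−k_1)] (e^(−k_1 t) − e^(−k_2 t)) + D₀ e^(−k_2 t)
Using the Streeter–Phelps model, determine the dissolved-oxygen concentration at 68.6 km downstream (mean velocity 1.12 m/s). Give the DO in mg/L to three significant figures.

DO ≈ 4.32 mg/L

Travel time t = x/v = 68.6 km / (1.12 m/s) = 68600 m / 1.12 m/s = 61250 s = 0.7089 d.
k_1 L₀/(k_2−k_1) = 0.341×18.6/(0.736−0.341) = 6.343/0.3950 = 16.06 mg/L.
e^(−k_1 t) = e^(−0.341×0.7089) = 0.7853; e^(−k_2 t) = e^(−0.736×0.7089) = 0.5935.
D = 16.06 × (0.7853 − 0.5935) + 1.33 × 0.5935 = 3.080 + 0.7893 = 3.869 mg/L.
DO = C_s − D = 8.19 − 3.869 = 4.321 mg/L.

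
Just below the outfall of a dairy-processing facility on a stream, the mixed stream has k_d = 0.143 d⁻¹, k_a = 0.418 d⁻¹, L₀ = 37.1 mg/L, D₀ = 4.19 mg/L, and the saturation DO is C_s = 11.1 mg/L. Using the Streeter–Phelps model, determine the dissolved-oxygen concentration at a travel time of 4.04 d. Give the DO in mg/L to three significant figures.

k_d L₀/(k_a−k_d) = 0.143×37.1/(0.418−0.143) = 5.305/0.2750 = 19.29 mg/L.
e^(−k_d t) = e^(−0.143×4.040) = 0.5612; e^(−k_a t) = e^(−0.418×4.040) = 0.1848.
D = 19.29 × (0.5612 − 0.1848) + 4.19 × 0.1848 = 7.262 + 0.7741 = 8.036 mg/L.
DO = C_s − D = 11.1 − 8.036 = 3.064 mg/L.

DO ≈ 3.06 mg/L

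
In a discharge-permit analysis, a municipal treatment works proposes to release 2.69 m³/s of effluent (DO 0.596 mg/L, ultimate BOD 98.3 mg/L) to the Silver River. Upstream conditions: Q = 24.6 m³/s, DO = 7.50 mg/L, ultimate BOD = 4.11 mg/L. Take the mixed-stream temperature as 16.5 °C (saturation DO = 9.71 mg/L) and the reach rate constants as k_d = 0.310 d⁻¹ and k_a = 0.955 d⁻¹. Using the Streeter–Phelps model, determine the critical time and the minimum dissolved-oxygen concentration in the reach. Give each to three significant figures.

t_c ≈ 0.820 d; minimum DO ≈ 6.34 mg/L

Mixed DO = (24.6×7.50 + 2.69×0.596)/(24.6+2.69) = 186.1/27.29 = 6.819 mg/L.
Mixed L₀ = (24.6×4.11 + 2.69×98.3)/(27.29) = 365.5/27.29 = 13.39 mg/L.
Initial deficit D₀ = C_s − DO₀ = 9.71 − 6.819 = 2.891 mg/L.
t_c = (1/0.6450) ln[(0.955/0.310)(1 − 2.891×0.6450/(0.310×13.39))] = 1.550 × ln(1.697) = 0.8203 d.
D_c = (0.310/0.955) × 13.39 × e^(−0.310×0.8203) = 0.3246 × 13.39 × 0.7755 = 3.372 mg/L.
Minimum DO = 9.71 − 3.372 = 6.338 mg/L.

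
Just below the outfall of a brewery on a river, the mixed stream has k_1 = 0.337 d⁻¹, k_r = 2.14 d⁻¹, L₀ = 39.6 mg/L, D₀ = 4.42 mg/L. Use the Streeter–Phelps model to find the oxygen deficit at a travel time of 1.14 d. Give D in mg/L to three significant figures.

D ≈ 4.78 mg/L

k_1 L₀/(k_r−k_1) = 0.337×39.6/(2.14−0.337) = 13.35/1.803 = 7.402 mg/L.
e^(−k_1 t) = e^(−0.337×1.140) = 0.6810; e^(−k_r t) = e^(−2.14×1.140) = 0.08720.
D = 7.402 × (0.6810 − 0.08720) + 4.42 × 0.08720 = 4.395 + 0.3854 = 4.781 mg/L.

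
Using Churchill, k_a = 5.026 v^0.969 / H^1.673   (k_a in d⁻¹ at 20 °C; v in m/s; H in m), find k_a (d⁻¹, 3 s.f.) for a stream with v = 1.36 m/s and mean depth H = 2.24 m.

k_a = 5.026 × 1.36^0.969 / 2.24^1.673 = 5.026 × 1.347 / 3.854 = 1.757 d⁻¹.

k_a ≈ 1.76 d⁻¹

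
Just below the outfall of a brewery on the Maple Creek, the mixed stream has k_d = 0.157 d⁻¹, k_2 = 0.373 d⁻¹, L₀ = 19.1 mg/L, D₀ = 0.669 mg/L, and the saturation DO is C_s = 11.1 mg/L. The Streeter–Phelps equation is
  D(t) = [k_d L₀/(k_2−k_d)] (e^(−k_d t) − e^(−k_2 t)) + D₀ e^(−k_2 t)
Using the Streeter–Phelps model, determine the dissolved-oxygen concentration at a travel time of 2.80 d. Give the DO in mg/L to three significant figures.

DO ≈ 6.81 mg/L

k_d L₀/(k_2−k_d) = 0.157×19.1/(0.373−0.157) = 2.999/0.2160 = 13.88 mg/L.
e^(−k_d t) = e^(−0.157×2.800) = 0.6443; e^(−k_2 t) = e^(−0.373×2.800) = 0.3519.
D = 13.88 × (0.6443 − 0.3519) + 0.669 × 0.3519 = 4.059 + 0.2354 = 4.295 mg/L.
DO = C_s − D = 11.1 − 4.295 = 6.805 mg/L.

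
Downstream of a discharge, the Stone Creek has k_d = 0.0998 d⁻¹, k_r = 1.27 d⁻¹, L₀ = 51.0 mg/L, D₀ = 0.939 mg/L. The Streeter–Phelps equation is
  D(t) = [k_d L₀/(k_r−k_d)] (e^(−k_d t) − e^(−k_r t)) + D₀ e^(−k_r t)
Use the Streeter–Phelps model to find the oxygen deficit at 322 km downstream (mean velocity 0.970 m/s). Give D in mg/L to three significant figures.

Travel time t = x/v = 322 km / (0.970 m/s) = 322000 m / 0.970 m/s = 332000 s = 3.842 d.
k_d L₀/(k_r−k_d) = 0.0998×51.0/(1.27−0.0998) = 5.090/1.170 = 4.350 mg/L.
e^(−k_d t) = e^(−0.0998×3.842) = 0.6815; e^(−k_r t) = e^(−1.27×3.842) = 0.007601.
D = 4.350 × (0.6815 − 0.007601) + 0.939 × 0.007601 = 2.931 + 0.007137 = 2.938 mg/L.

D ≈ 2.94 mg/L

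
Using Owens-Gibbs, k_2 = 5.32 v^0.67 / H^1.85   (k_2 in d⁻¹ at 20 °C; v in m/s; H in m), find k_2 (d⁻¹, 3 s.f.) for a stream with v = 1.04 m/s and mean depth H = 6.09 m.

k_2 ≈ 0.193 d⁻¹

k_2 = 5.32 × 1.04^0.67 / 6.09^1.85 = 5.32 × 1.027 / 28.28 = 0.1931 d⁻¹.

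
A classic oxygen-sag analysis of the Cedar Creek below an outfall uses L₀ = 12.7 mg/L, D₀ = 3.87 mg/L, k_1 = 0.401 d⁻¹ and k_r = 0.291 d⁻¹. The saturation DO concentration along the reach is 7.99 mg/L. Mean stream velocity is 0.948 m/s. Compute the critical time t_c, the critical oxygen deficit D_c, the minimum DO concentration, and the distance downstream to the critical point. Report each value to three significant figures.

With k_r/k_1 = 0.7257 and 1 − D₀(k_r−k_1)/(k_1 L₀) = 1.084,
t_c = ln(0.7257 × 1.084) / (0.291 − 0.401) = ln(0.7863) / -0.1100 = -0.2404/-0.1100 = 2.185 d.
L(t_c) = L₀ e^(−k_1 t_c) = 12.7 × 0.4164 = 5.288 mg/L, and at the critical point k_r D_c = k_1 L, so D_c = (0.401/0.291) × 5.288 = 7.287 mg/L.
Minimum DO = C_s − D_c = 7.99 − 7.287 = 0.7035 mg/L.
x_c = v t_c = 0.948 m/s × 2.185 d × 86400 s/d = 179000 m ≈ 179 km.

t_c ≈ 2.19 d; D_c ≈ 7.29 mg/L; min DO ≈ 0.703 mg/L; x_c ≈ 179 km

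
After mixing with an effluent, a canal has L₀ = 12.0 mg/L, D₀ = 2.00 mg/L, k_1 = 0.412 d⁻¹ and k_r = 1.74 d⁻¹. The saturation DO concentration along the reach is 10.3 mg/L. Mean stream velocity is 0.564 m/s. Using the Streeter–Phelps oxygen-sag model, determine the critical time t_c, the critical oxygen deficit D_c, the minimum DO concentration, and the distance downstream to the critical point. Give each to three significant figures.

t_c ≈ 0.505 d; D_c ≈ 2.31 mg/L; min DO ≈ 7.99 mg/L; x_c ≈ 24.6 km

With k_r/k_1 = 4.223 and 1 − D₀(k_r−k_1)/(k_1 L₀) = 0.4628,
t_c = ln(4.223 × 0.4628) / (1.74 − 0.412) = ln(1.954) / 1.328 = 0.6701/1.328 = 0.5046 d.
D_c = (k_1/k_r) L₀ e^(−k_1 t_c) = (0.412/1.74) × 12.0 × e^(−0.412×0.5046) = 0.2368 × 12.0 × 0.8123 = 2.308 mg/L.
Minimum DO = C_s − D_c = 10.3 − 2.308 = 7.992 mg/L.
x_c = v t_c = 0.564 m/s × 0.5046 d × 86400 s/d = 24590 m ≈ 24.6 km.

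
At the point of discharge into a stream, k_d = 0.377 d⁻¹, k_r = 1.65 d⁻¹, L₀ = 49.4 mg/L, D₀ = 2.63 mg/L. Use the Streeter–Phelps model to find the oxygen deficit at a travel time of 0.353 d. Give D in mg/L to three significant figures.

k_d L₀/(k_r−k_d) = 0.377×49.4/(1.65−0.377) = 18.62/1.273 = 14.63 mg/L.
e^(−k_d t) = e^(−0.377×0.3530) = 0.8754; e^(−k_r t) = e^(−1.65×0.3530) = 0.5585.
D = 14.63 × (0.8754 − 0.5585) + 2.63 × 0.5585 = 4.636 + 1.469 = 6.105 mg/L.

D ≈ 6.10 mg/L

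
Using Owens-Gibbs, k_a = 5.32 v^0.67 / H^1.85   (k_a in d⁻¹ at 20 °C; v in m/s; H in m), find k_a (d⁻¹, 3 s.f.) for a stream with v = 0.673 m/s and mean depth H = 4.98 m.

k_a = 5.32 × 0.673^0.67 / 4.98^1.85 = 5.32 × 0.7670 / 19.49 = 0.2093 d⁻¹.

k_a ≈ 0.209 d⁻¹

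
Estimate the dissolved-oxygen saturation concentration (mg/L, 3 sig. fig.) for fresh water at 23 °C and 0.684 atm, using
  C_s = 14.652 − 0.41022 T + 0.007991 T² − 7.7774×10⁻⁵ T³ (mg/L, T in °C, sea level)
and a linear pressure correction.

At sea level: C_s = 14.652 − 0.41022×23 + 0.007991×23² − 7.7774×10⁻⁵×23³ = 8.498 mg/L.
Pressure correction: C_s' = 8.498 × 0.684 = 5.813 mg/L.

C_s ≈ 5.81 mg/L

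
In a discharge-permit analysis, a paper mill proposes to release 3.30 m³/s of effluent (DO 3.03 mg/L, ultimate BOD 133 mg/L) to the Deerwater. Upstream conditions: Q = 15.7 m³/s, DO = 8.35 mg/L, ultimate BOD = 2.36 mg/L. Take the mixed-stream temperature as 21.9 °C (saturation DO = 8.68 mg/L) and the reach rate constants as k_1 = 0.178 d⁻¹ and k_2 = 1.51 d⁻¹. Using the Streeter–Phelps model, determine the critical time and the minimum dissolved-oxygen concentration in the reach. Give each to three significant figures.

t_c ≈ 1.25 d; minimum DO ≈ 6.32 mg/L

Mixed DO = (15.7×8.35 + 3.30×3.03)/(15.7+3.30) = 141.1/19.00 = 7.426 mg/L.
Mixed L₀ = (15.7×2.36 + 3.30×133)/(19.00) = 476.0/19.00 = 25.05 mg/L.
Initial deficit D₀ = C_s − DO₀ = 8.68 − 7.426 = 1.254 mg/L.
t_c = (1/1.332) ln[(1.51/0.178)(1 − 1.254×1.332/(0.178×25.05))] = 0.7508 × ln(5.305) = 1.253 d.
D_c = (0.178/1.51) × 25.05 × e^(−0.178×1.253) = 0.1179 × 25.05 × 0.8001 = 2.363 mg/L.
Minimum DO = 8.68 − 2.363 = 6.317 mg/L.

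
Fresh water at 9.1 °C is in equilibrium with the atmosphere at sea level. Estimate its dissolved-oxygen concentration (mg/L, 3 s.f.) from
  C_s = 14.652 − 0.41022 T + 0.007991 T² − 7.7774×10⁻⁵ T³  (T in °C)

C_s = 14.652 − 0.41022×9.1 + 0.007991×9.1² − 7.7774×10⁻⁵×9.1³ = 11.52 mg/L.

C_s ≈ 11.5 mg/L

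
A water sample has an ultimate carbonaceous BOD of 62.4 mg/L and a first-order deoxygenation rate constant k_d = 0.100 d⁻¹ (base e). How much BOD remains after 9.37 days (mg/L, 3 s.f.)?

L_t = L₀ e^(−k_d t) = 62.4 × e^(−0.100×9.37) = 62.4 × 0.3918 = 24.45 mg/L.

L ≈ 24.4 mg/L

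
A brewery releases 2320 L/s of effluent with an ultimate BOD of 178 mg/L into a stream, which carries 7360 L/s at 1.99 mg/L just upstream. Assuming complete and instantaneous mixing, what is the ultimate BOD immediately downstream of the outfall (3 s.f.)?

44.2 mg/L

Flow-weighted mixing: C = (Q_r C_r + Q_w C_w)/(Q_r + Q_w)
= (7360×1.99 + 2320×178)/(7360 + 2320) = 427600/9680 = 44.17 mg/L.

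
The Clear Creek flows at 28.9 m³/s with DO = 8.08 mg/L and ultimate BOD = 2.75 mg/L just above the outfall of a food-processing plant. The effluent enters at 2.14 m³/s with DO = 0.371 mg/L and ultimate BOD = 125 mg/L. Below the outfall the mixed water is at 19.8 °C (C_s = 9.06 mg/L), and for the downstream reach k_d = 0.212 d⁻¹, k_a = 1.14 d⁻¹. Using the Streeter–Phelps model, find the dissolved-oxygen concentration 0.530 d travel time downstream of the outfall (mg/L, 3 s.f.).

Mixed DO = (28.9×8.08 + 2.14×0.371)/(28.9+2.14) = 234.3/31.04 = 7.549 mg/L.
Mixed L₀ = (28.9×2.75 + 2.14×125)/(31.04) = 347.0/31.04 = 11.18 mg/L.
Initial deficit D₀ = C_s − DO₀ = 9.06 − 7.549 = 1.511 mg/L.
D(0.530) = [0.212×11.18/(1.14−0.212)](e^(−0.212×0.530) − e^(−1.14×0.530)) + 1.511 e^(−1.14×0.530)
= 2.554 × (0.8937 − 0.5465) + 1.511 × 0.5465 = 1.713 mg/L.
DO = 9.06 − 1.713 = 7.347 mg/L.

DO ≈ 7.35 mg/L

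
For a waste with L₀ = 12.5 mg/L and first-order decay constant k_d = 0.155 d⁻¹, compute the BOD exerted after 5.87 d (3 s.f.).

y_t = L₀(1 − e^(−k_d t)) = 12.5 × (1 − e^(−0.155×5.87))
= 12.5 × (1 − 0.4026) = 12.5 × 0.5974 = 7.468 mg/L.

y ≈ 7.47 mg/L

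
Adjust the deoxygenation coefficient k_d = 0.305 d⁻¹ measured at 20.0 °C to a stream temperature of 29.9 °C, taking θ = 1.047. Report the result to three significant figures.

k_d(T₂) = k_d(T₁) · θ^(T₂−T₁) = 0.305 × 1.047^(29.9−20.0)
= 0.305 × 1.047^9.90 = 0.305 × 1.576 = 0.4806 d⁻¹.

k_d ≈ 0.481 d⁻¹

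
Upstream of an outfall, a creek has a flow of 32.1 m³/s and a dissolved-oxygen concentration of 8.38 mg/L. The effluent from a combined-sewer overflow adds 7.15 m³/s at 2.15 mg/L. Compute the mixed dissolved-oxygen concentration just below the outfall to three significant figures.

Flow-weighted mixing: C = (Q_r C_r + Q_w C_w)/(Q_r + Q_w)
= (32.1×8.38 + 7.15×2.15)/(32.1 + 7.15) = 284.4/39.25 = 7.245 mg/L.

7.25 mg/L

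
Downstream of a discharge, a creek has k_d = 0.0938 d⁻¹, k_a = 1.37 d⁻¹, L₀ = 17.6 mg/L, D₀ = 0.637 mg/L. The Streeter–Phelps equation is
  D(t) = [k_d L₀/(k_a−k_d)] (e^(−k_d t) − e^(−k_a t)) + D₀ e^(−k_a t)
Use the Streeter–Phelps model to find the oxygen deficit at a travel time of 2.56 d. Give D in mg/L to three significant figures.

k_d L₀/(k_a−k_d) = 0.0938×17.6/(1.37−0.0938) = 1.651/1.276 = 1.294 mg/L.
e^(−k_d t) = e^(−0.0938×2.560) = 0.7865; e^(−k_a t) = e^(−1.37×2.560) = 0.02998.
D = 1.294 × (0.7865 − 0.02998) + 0.637 × 0.02998 = 0.9787 + 0.01910 = 0.9978 mg/L.

D ≈ 0.998 mg/L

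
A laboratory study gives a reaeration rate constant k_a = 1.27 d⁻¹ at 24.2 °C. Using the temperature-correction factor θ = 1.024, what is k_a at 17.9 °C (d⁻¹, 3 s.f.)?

k_a(T₂) = k_a(T₁) · θ^(T₂−T₁) = 1.27 × 1.024^(17.9−24.2)
= 1.27 × 1.024^-6.30 = 1.27 × 0.8612 = 1.094 d⁻¹.

k_a ≈ 1.09 d⁻¹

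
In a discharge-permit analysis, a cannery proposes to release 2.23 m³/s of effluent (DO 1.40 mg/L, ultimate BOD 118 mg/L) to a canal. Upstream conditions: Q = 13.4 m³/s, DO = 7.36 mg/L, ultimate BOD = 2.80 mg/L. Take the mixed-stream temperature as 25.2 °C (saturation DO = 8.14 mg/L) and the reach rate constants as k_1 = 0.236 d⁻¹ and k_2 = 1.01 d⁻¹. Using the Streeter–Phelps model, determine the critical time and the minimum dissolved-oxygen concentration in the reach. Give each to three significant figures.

Mixed DO = (13.4×7.36 + 2.23×1.40)/(13.4+2.23) = 101.7/15.63 = 6.510 mg/L.
Mixed L₀ = (13.4×2.80 + 2.23×118)/(15.63) = 300.7/15.63 = 19.24 mg/L.
Initial deficit D₀ = C_s − DO₀ = 8.14 − 6.510 = 1.630 mg/L.
t_c = (1/0.7740) ln[(1.01/0.236)(1 − 1.630×0.7740/(0.236×19.24))] = 1.292 × ln(3.090) = 1.458 d.
D_c = (0.236/1.01) × 19.24 × e^(−0.236×1.458) = 0.2337 × 19.24 × 0.7089 = 3.186 mg/L.
Minimum DO = 8.14 − 3.186 = 4.954 mg/L.

t_c ≈ 1.46 d; minimum DO ≈ 4.95 mg/L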